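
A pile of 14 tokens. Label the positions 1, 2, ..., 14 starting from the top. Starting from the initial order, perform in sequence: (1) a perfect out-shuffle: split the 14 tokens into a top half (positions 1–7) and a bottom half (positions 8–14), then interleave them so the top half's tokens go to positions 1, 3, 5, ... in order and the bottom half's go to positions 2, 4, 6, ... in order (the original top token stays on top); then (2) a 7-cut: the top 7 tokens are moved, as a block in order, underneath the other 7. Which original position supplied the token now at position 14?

4

Undo the operations in reverse order, starting from position 14:
  undo op 2 (cut 7): 14 ← 7
  undo op 1 (out-shuffle, from top half): 7 ← 4
So the token at position 14 came from original position 4.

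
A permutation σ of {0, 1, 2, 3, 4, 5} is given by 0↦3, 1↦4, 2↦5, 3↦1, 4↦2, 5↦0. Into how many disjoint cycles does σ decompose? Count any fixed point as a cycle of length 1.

Cycle decomposition: (0 3 1 4 2 5).
1 cycle.

1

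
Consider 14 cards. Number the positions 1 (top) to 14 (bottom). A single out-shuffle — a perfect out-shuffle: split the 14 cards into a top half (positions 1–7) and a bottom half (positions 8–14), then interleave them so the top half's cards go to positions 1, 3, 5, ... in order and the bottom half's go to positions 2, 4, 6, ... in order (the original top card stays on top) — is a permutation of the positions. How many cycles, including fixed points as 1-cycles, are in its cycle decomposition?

Trace each unvisited position around until it returns:
(1) (2 3 5 9 4 7 ... len 12) (14)
3 cycles in total.

3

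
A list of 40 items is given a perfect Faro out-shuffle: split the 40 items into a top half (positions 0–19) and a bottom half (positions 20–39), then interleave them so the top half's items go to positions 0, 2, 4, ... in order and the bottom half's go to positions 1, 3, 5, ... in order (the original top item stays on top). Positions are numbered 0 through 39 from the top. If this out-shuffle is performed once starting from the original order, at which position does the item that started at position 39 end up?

39

Position 39 is a fixed point of every out-shuffle, so the item never moves.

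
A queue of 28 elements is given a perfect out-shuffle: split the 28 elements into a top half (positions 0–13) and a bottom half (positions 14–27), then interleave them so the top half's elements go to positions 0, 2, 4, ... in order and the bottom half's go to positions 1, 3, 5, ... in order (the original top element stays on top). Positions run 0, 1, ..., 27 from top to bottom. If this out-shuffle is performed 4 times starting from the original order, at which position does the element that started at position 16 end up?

13

Track the element's position through each out-shuffle:
16 → 5 → 10 → 20 → 13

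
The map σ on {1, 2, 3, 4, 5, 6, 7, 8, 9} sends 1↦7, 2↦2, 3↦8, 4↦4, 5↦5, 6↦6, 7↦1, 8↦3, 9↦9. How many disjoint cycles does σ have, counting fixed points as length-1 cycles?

Cycle decomposition: (1 7) (2) (3 8) (4) (5) (6) (9).
7 cycles.

7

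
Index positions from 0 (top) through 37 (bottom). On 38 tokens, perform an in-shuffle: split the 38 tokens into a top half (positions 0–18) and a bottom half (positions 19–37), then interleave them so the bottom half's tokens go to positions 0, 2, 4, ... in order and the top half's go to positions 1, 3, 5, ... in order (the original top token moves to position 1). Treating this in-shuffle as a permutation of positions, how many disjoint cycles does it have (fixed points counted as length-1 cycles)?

Trace each unvisited position around until it returns:
(0 1 3 7 15 31 ... len 12) (2 5 11 23 8 17 ... len 12) (6 13 27 16 33 28 ... len 12) (12 25)
4 cycles in total.

4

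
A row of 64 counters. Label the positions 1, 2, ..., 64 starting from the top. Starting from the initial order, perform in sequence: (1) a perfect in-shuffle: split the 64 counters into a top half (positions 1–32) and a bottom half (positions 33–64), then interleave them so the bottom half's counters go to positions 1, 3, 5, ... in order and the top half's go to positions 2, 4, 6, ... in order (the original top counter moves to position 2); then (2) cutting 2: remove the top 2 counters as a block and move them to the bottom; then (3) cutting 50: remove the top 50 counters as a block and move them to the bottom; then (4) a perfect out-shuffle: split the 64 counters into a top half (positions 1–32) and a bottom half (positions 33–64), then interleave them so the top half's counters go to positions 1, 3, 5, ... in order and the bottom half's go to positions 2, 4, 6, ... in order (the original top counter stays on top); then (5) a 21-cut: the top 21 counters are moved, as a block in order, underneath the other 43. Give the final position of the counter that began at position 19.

Track the counter from position 19 forward through each operation:
  after op 1 (in-shuffle): 19 → 38
  after op 2 (cut 2): 38 → 36
  after op 3 (cut 50): 36 → 50
  after op 4 (out-shuffle): 50 → 36
  after op 5 (cut 21): 36 → 15

15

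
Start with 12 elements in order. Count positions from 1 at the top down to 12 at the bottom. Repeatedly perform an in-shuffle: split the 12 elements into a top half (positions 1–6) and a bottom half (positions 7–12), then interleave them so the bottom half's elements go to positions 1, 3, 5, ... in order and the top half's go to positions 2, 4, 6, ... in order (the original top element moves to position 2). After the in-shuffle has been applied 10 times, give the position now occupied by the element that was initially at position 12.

Track the element's position through each in-shuffle:
12 → 11 → 9 → 5 → 10 → 7 → 1 → 2 → 4 → 8 → 3

3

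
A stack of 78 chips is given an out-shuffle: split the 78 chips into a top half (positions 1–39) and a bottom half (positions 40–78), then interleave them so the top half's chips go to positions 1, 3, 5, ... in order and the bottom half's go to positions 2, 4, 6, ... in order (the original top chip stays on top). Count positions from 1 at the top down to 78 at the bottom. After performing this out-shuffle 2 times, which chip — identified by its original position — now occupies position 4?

21

Work backwards from position 4, undoing one out-shuffle at a time:
4 ← 41 ← 21
So the chip now at position 4 started at position 21.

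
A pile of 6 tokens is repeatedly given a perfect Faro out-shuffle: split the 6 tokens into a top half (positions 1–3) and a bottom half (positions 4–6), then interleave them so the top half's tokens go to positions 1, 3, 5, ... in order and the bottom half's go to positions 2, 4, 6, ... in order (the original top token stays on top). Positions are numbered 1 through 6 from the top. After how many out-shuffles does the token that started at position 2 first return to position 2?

Follow position 2 under repeated out-shuffles:
2 → 3 → 5 → 4 → 2
It first returns after 4 out-shuffles.

4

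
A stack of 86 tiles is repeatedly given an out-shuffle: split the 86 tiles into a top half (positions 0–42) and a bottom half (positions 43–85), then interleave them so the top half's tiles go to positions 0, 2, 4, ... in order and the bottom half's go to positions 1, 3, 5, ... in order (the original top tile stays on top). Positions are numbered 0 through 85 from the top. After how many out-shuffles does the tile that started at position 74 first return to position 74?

Follow position 74 under repeated out-shuffles:
74 → 63 → 41 → 82 → 79 → 73 → 61 → 37 → 74
It first returns after 8 out-shuffles.

8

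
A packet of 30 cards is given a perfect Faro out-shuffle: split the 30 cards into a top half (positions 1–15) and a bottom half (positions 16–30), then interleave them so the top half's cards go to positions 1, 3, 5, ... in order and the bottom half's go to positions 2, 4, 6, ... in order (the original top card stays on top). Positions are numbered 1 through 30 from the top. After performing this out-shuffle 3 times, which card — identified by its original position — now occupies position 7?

9

Work backwards from position 7, undoing one out-shuffle at a time:
7 ← 4 ← 17 ← 9
So the card now at position 7 started at position 9.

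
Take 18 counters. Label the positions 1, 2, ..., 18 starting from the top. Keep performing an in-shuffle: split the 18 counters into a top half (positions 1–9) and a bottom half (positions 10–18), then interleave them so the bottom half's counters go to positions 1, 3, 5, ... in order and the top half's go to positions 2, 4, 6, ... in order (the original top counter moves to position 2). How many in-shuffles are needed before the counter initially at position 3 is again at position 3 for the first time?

18

Follow position 3 under repeated in-shuffles:
3 → 6 → 12 → 5 → 10 → 1 → 2 → 4 → 8 → 16 → 13 → 7 → 14 → 9 → 18 → 17 → 15 → 11 → 3
It first returns after 18 in-shuffles.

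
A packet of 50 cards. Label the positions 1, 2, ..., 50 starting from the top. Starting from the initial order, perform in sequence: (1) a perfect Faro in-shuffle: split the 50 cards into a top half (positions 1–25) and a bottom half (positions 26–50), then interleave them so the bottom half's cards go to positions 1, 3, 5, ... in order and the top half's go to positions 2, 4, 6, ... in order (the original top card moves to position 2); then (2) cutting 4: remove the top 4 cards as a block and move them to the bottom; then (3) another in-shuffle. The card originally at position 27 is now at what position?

47

Track the card from position 27 forward through each operation:
  after op 1 (in-shuffle): 27 → 3
  after op 2 (cut 4): 3 → 49
  after op 3 (in-shuffle): 49 → 47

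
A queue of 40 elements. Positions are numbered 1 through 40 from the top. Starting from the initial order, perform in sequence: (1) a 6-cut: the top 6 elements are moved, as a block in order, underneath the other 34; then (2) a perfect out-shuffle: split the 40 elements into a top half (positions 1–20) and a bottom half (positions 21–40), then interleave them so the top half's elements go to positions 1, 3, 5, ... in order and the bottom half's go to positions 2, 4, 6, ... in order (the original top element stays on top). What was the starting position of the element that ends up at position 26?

39

Undo the operations in reverse order, starting from position 26:
  undo op 2 (out-shuffle, from bottom half): 26 ← 33
  undo op 1 (cut 6): 33 ← 39
So the element at position 26 came from original position 39.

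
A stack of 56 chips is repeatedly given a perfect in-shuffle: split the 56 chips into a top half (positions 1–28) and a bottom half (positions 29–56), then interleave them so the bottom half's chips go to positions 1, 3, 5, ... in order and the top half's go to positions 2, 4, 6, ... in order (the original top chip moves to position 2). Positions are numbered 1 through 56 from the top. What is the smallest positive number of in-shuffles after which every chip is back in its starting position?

The in-shuffle permutes the 56 positions with cycle lengths [2, 18, 18, 18].
Every chip is home exactly when every cycle has completed a whole number of laps, i.e. after lcm(2, 18) = 18 in-shuffles.

18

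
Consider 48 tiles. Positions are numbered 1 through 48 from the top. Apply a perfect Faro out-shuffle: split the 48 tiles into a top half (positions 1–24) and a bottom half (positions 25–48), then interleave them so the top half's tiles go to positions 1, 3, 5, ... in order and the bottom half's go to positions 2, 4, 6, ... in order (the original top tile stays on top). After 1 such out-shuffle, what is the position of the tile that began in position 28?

8

Track the tile's position through each out-shuffle:
28 → 8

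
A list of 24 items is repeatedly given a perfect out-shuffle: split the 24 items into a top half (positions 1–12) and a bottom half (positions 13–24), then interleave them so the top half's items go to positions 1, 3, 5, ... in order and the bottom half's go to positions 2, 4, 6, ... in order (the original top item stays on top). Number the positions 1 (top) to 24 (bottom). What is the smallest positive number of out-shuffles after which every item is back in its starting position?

11

The out-shuffle permutes the 24 positions with cycle lengths [1, 1, 11, 11].
Every item is home exactly when every cycle has completed a whole number of laps, i.e. after lcm(1, 11) = 11 out-shuffles.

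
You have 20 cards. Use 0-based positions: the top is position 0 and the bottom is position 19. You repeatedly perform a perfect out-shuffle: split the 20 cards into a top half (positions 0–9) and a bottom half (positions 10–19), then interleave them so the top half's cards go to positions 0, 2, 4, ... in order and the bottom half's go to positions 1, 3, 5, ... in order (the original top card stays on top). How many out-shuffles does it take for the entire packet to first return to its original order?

The out-shuffle permutes the 20 positions with cycle lengths [1, 1, 18].
Every card is home exactly when every cycle has completed a whole number of laps, i.e. after lcm(1, 18) = 18 out-shuffles.

18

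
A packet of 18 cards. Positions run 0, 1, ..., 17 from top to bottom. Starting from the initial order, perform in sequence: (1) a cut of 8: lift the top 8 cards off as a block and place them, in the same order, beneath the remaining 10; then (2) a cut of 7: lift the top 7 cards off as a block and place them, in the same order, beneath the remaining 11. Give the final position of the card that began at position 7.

Track the card from position 7 forward through each operation:
  after op 1 (cut 8): 7 → 17
  after op 2 (cut 7): 17 → 10

10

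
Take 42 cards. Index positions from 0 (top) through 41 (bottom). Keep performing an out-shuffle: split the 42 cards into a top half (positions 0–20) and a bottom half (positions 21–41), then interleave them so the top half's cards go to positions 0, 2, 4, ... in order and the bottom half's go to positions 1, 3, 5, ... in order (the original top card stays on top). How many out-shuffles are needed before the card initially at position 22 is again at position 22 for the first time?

Follow position 22 under repeated out-shuffles:
22 → 3 → 6 → 12 → 24 → 7 → 14 → 28 → 15 → 30 → 19 → 38 → 35 → 29 → 17 → 34 → 27 → 13 → 26 → 11 → 22
It first returns after 20 out-shuffles.

20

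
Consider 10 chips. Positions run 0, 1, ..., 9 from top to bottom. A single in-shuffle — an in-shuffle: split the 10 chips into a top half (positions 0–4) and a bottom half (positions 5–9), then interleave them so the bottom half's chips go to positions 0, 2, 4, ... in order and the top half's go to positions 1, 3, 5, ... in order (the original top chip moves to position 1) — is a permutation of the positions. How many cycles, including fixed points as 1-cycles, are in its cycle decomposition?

1

Trace each unvisited position around until it returns:
(0 1 3 7 4 9 8 6 2 5)
1 cycle in total.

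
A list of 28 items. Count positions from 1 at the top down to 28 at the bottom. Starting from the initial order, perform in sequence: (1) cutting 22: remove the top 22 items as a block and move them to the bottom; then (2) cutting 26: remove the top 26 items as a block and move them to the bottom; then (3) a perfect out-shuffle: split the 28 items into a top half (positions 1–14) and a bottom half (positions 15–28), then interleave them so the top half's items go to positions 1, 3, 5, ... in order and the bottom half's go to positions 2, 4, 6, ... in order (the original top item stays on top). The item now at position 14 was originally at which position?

Undo the operations in reverse order, starting from position 14:
  undo op 3 (out-shuffle, from bottom half): 14 ← 21
  undo op 2 (cut 26): 21 ← 19
  undo op 1 (cut 22): 19 ← 13
So the item at position 14 came from original position 13.

13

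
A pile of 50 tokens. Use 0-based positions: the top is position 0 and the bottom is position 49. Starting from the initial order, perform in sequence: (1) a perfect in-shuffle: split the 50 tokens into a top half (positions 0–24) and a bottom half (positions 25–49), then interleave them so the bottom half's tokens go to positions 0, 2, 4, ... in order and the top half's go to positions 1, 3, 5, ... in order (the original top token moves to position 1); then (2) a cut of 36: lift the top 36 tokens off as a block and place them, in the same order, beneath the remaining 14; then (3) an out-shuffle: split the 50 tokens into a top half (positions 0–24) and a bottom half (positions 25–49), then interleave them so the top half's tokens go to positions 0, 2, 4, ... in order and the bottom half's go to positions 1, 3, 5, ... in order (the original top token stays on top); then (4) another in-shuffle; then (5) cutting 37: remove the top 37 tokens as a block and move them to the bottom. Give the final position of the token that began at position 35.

2

Track the token from position 35 forward through each operation:
  after op 1 (in-shuffle): 35 → 20
  after op 2 (cut 36): 20 → 34
  after op 3 (out-shuffle): 34 → 19
  after op 4 (in-shuffle): 19 → 39
  after op 5 (cut 37): 39 → 2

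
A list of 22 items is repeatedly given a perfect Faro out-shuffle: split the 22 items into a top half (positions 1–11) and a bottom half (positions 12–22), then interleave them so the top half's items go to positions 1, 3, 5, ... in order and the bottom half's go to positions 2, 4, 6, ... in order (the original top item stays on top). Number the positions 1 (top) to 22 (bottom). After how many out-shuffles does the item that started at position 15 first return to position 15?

2

Follow position 15 under repeated out-shuffles:
15 → 8 → 15
It first returns after 2 out-shuffles.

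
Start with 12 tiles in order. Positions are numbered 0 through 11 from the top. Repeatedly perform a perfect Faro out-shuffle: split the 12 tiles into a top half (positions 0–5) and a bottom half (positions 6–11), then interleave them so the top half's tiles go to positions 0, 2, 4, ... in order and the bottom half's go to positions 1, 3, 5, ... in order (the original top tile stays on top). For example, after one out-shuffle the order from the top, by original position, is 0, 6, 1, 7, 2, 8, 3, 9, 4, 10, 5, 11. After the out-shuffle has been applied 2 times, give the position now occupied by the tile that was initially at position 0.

Position 0 is a fixed point of every out-shuffle, so the tile never moves.

0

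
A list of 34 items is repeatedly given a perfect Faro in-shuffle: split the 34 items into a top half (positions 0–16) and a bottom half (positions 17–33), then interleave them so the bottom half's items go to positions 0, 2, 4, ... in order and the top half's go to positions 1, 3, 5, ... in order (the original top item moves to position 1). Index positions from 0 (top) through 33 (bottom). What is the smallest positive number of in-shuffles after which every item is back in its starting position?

The in-shuffle permutes the 34 positions with cycle lengths [3, 3, 4, 12, 12].
Every item is home exactly when every cycle has completed a whole number of laps, i.e. after lcm(3, 4, 12) = 12 in-shuffles.

12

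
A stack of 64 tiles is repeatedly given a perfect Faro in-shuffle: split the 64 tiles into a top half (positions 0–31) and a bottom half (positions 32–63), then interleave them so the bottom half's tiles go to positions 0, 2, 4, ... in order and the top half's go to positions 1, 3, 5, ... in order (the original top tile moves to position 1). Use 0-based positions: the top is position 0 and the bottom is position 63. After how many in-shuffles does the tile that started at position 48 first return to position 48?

Follow position 48 under repeated in-shuffles:
48 → 32 → 0 → 1 → 3 → 7 → 15 → 31 → 63 → 62 → 60 → 56 → 48
It first returns after 12 in-shuffles.

12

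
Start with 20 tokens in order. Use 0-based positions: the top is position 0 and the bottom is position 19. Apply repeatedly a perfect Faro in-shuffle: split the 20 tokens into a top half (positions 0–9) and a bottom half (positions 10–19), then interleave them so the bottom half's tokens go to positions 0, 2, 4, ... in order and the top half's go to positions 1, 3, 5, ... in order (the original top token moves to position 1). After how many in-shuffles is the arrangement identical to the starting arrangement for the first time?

The in-shuffle permutes the 20 positions with cycle lengths [2, 3, 3, 6, 6].
Every token is home exactly when every cycle has completed a whole number of laps, i.e. after lcm(2, 3, 6) = 6 in-shuffles.

6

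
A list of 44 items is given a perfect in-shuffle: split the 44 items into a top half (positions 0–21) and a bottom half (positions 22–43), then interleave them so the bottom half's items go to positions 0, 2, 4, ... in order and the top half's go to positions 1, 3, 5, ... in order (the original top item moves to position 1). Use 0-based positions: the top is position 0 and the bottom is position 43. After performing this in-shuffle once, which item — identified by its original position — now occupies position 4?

Work backwards from position 4, undoing one in-shuffle at a time:
4 ← 24
So the item now at position 4 started at position 24.

24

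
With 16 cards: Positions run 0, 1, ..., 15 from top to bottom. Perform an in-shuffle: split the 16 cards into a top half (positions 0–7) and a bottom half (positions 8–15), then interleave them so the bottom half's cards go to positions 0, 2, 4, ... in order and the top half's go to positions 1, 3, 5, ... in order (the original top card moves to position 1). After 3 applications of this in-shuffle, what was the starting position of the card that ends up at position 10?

11

Work backwards from position 10, undoing one in-shuffle at a time:
10 ← 13 ← 6 ← 11
So the card now at position 10 started at position 11.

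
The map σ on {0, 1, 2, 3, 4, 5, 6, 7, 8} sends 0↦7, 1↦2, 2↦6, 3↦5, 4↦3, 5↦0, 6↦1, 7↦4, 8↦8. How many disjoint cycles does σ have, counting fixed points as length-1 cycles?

3

Cycle decomposition: (0 7 4 3 5) (1 2 6) (8).
3 cycles.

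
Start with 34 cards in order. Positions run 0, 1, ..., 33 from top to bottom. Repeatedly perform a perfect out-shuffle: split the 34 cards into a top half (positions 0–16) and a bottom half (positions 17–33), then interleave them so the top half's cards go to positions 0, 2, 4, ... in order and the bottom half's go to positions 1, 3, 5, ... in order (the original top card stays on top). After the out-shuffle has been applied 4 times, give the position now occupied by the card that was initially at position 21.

Track the card's position through each out-shuffle:
21 → 9 → 18 → 3 → 6

6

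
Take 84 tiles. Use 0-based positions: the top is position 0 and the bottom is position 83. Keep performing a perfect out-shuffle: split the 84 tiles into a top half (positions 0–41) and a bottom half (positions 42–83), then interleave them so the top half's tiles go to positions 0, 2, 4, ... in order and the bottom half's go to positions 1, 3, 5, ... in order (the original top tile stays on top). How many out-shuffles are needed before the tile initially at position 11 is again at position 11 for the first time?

82

Follow position 11 under repeated out-shuffles:
11 → 22 → 44 → 5 → 10 → 20 → 40 → 80 → ... → 11 (length 82)
It first returns after 82 out-shuffles.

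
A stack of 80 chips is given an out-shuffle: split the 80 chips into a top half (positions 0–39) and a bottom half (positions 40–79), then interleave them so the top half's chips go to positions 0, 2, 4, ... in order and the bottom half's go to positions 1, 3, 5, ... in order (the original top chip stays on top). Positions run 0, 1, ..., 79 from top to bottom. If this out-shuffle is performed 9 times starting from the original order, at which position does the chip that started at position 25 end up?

Track the chip's position through each out-shuffle:
25 → 50 → 21 → 42 → 5 → 10 → 20 → 40 → 1 → 2

2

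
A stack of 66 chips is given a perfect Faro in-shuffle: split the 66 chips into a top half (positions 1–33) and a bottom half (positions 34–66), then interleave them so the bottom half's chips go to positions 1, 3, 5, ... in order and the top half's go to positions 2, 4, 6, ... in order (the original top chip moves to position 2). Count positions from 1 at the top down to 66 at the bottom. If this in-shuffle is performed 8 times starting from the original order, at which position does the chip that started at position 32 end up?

Track the chip's position through each in-shuffle:
32 → 64 → 61 → 55 → 43 → 19 → 38 → 9 → 18

18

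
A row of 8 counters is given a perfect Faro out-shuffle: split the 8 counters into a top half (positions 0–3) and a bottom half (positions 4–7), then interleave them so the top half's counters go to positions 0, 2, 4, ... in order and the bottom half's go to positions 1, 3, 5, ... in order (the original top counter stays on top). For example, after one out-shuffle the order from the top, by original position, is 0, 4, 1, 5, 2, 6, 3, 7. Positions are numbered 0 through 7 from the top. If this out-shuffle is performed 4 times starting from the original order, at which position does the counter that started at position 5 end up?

Track the counter's position through each out-shuffle:
5 → 3 → 6 → 5 → 3

3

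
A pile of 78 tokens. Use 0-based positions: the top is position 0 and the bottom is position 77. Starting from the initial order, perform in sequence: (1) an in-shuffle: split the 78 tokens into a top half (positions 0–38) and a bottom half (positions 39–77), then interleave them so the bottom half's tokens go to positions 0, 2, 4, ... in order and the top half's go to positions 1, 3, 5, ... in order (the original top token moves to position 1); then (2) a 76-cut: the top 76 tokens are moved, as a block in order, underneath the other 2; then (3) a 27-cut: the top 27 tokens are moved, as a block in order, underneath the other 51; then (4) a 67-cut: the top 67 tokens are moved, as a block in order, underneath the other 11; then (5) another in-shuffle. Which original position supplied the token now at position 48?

38

Undo the operations in reverse order, starting from position 48:
  undo op 5 (in-shuffle, from bottom half): 48 ← 63
  undo op 4 (cut 67): 63 ← 52
  undo op 3 (cut 27): 52 ← 1
  undo op 2 (cut 76): 1 ← 77
  undo op 1 (in-shuffle, from top half): 77 ← 38
So the token at position 48 came from original position 38.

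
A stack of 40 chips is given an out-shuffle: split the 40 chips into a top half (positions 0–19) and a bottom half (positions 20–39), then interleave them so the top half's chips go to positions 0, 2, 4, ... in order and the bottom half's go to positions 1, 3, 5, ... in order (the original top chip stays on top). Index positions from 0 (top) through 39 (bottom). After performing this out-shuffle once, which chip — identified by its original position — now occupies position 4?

2

Work backwards from position 4, undoing one out-shuffle at a time:
4 ← 2
So the chip now at position 4 started at position 2.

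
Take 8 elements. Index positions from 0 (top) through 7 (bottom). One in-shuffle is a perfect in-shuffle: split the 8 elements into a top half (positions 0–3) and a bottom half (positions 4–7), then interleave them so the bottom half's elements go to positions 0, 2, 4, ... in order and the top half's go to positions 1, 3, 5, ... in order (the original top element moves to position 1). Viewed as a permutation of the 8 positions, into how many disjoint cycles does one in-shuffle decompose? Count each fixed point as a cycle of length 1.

2

Trace each unvisited position around until it returns:
(0 1 3 7 6 4) (2 5)
2 cycles in total.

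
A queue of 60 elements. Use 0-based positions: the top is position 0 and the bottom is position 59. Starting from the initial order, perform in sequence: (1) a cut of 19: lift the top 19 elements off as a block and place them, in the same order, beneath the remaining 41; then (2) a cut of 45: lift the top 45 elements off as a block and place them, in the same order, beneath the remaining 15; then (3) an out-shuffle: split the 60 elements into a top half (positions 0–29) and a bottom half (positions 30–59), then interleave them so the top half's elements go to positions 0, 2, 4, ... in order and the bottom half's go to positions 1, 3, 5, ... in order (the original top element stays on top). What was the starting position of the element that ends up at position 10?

Undo the operations in reverse order, starting from position 10:
  undo op 3 (out-shuffle, from top half): 10 ← 5
  undo op 2 (cut 45): 5 ← 50
  undo op 1 (cut 19): 50 ← 9
So the element at position 10 came from original position 9.

9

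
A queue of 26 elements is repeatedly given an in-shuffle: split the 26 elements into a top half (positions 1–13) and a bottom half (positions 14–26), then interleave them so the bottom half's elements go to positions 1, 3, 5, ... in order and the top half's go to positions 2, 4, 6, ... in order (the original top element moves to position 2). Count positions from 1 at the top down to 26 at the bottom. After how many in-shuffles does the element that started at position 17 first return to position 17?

Follow position 17 under repeated in-shuffles:
17 → 7 → 14 → 1 → 2 → 4 → 8 → 16 → 5 → 10 → 20 → 13 → 26 → 25 → 23 → 19 → 11 → 22 → 17
It first returns after 18 in-shuffles.

18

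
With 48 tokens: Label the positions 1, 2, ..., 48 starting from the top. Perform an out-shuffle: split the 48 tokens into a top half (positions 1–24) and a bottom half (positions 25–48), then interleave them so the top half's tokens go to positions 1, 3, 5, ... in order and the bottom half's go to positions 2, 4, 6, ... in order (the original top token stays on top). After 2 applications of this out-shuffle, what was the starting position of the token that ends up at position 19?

29

Work backwards from position 19, undoing one out-shuffle at a time:
19 ← 10 ← 29
So the token now at position 19 started at position 29.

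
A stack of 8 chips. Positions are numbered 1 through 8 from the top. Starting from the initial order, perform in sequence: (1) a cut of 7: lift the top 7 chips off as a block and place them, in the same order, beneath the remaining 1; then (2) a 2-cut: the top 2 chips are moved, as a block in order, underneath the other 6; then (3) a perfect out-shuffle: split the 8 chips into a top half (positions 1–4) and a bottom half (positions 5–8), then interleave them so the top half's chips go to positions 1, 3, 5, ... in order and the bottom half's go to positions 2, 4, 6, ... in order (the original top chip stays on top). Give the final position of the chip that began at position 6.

2

Track the chip from position 6 forward through each operation:
  after op 1 (cut 7): 6 → 7
  after op 2 (cut 2): 7 → 5
  after op 3 (out-shuffle): 5 → 2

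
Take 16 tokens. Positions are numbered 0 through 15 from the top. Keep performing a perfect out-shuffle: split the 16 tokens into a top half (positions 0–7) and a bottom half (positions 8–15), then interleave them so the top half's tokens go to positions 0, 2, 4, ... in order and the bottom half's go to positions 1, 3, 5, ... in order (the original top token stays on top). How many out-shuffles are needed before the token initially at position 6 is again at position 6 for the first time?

Follow position 6 under repeated out-shuffles:
6 → 12 → 9 → 3 → 6
It first returns after 4 out-shuffles.

4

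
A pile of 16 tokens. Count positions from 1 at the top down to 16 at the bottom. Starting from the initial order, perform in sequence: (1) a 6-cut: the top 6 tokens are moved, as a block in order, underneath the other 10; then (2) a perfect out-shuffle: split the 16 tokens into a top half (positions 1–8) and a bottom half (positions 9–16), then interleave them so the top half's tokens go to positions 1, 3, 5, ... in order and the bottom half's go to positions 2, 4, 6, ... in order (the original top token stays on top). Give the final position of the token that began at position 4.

Track the token from position 4 forward through each operation:
  after op 1 (cut 6): 4 → 14
  after op 2 (out-shuffle): 14 → 12

12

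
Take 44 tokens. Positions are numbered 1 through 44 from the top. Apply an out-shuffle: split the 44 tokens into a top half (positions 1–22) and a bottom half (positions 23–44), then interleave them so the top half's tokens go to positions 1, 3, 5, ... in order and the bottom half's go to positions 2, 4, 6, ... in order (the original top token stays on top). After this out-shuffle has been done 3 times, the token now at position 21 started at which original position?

25

Work backwards from position 21, undoing one out-shuffle at a time:
21 ← 11 ← 6 ← 25
So the token now at position 21 started at position 25.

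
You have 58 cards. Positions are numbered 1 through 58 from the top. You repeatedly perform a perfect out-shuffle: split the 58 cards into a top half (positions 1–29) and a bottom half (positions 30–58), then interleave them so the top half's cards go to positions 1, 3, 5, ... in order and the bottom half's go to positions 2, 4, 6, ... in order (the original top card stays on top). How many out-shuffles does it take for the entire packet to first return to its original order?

The out-shuffle permutes the 58 positions with cycle lengths [1, 1, 2, 18, 18, 18].
Every card is home exactly when every cycle has completed a whole number of laps, i.e. after lcm(1, 2, 18) = 18 out-shuffles.

18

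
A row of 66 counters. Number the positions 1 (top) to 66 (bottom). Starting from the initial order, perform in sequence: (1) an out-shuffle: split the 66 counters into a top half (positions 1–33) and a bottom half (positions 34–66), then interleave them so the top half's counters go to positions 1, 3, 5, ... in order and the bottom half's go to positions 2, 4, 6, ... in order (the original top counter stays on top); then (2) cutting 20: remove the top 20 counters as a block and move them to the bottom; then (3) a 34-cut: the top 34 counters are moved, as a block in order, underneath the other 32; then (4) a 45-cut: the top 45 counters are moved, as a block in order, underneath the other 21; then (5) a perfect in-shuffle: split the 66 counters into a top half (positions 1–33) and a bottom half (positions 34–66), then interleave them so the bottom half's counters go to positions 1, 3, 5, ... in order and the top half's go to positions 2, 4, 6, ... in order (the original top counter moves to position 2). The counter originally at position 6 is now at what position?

21

Track the counter from position 6 forward through each operation:
  after op 1 (out-shuffle): 6 → 11
  after op 2 (cut 20): 11 → 57
  after op 3 (cut 34): 57 → 23
  after op 4 (cut 45): 23 → 44
  after op 5 (in-shuffle): 44 → 21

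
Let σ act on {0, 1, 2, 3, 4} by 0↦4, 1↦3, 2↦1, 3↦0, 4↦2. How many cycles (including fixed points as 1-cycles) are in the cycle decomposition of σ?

1

Cycle decomposition: (0 4 2 1 3).
1 cycle.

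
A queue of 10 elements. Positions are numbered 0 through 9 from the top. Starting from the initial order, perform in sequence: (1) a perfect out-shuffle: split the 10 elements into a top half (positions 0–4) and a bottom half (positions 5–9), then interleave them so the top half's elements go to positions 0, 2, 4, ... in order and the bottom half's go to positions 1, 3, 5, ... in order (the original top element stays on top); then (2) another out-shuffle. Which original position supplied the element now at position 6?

Undo the operations in reverse order, starting from position 6:
  undo op 2 (out-shuffle, from top half): 6 ← 3
  undo op 1 (out-shuffle, from bottom half): 3 ← 6
So the element at position 6 came from original position 6.

6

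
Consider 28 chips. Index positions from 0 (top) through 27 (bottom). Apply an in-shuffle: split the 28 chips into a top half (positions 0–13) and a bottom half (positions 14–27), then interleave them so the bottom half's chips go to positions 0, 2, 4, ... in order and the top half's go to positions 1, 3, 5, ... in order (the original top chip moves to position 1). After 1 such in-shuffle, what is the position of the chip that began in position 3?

7

Track the chip's position through each in-shuffle:
3 → 7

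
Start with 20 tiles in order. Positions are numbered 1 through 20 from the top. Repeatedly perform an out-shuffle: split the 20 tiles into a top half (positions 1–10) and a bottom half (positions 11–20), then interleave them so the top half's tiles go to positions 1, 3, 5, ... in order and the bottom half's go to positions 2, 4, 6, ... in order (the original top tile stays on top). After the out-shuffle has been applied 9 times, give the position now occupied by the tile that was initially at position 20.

20

Position 20 is a fixed point of every out-shuffle, so the tile never moves.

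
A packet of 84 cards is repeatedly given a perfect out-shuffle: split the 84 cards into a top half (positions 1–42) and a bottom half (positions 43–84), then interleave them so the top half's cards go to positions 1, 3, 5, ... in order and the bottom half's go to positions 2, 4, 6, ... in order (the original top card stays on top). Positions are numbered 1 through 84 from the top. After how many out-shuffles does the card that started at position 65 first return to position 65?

82

Follow position 65 under repeated out-shuffles:
65 → 46 → 8 → 15 → 29 → 57 → 30 → 59 → ... → 65 (length 82)
It first returns after 82 out-shuffles.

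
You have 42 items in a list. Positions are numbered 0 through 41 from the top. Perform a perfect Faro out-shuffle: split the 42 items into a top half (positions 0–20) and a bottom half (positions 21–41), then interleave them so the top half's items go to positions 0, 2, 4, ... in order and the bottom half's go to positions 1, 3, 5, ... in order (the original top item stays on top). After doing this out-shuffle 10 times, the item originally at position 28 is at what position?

Track the item's position through each out-shuffle:
28 → 15 → 30 → 19 → 38 → 35 → 29 → 17 → 34 → 27 → 13

13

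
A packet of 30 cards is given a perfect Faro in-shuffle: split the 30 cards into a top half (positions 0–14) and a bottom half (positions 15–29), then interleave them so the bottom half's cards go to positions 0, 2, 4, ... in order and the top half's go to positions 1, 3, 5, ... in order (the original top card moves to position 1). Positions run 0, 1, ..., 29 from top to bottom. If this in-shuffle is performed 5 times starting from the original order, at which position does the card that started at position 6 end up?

Track the card's position through each in-shuffle:
6 → 13 → 27 → 24 → 18 → 6

6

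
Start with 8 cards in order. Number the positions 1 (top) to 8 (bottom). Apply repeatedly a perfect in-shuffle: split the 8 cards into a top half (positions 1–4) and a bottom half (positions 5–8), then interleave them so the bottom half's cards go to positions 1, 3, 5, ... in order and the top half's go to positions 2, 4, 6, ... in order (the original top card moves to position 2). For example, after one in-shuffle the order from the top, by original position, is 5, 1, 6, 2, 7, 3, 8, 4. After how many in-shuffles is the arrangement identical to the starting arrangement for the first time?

The in-shuffle permutes the 8 positions with cycle lengths [2, 6].
Every card is home exactly when every cycle has completed a whole number of laps, i.e. after lcm(2, 6) = 6 in-shuffles.

6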